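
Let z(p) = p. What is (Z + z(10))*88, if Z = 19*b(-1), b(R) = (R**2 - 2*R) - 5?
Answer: -2464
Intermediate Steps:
b(R) = -5 + R**2 - 2*R
Z = -38 (Z = 19*(-5 + (-1)**2 - 2*(-1)) = 19*(-5 + 1 + 2) = 19*(-2) = -38)
(Z + z(10))*88 = (-38 + 10)*88 = -28*88 = -2464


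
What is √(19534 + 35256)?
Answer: √54790 ≈ 234.07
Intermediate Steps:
√(19534 + 35256) = √54790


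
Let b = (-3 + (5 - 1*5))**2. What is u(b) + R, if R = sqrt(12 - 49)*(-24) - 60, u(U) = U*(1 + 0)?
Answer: -51 - 24*I*sqrt(37) ≈ -51.0 - 145.99*I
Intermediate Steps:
b = 9 (b = (-3 + (5 - 5))**2 = (-3 + 0)**2 = (-3)**2 = 9)
u(U) = U (u(U) = U*1 = U)
R = -60 - 24*I*sqrt(37) (R = sqrt(-37)*(-24) - 60 = (I*sqrt(37))*(-24) - 60 = -24*I*sqrt(37) - 60 = -60 - 24*I*sqrt(37) ≈ -60.0 - 145.99*I)
u(b) + R = 9 + (-60 - 24*I*sqrt(37)) = -51 - 24*I*sqrt(37)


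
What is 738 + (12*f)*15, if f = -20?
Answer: -2862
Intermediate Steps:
738 + (12*f)*15 = 738 + (12*(-20))*15 = 738 - 240*15 = 738 - 3600 = -2862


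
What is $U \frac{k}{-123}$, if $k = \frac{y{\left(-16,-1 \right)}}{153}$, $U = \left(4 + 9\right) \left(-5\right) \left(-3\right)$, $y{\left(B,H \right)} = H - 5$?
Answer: $\frac{130}{2091} \approx 0.062171$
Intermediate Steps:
$y{\left(B,H \right)} = -5 + H$
$U = 195$ ($U = 13 \left(-5\right) \left(-3\right) = \left(-65\right) \left(-3\right) = 195$)
$k = - \frac{2}{51}$ ($k = \frac{-5 - 1}{153} = \left(-6\right) \frac{1}{153} = - \frac{2}{51} \approx -0.039216$)
$U \frac{k}{-123} = 195 \left(- \frac{2}{51 \left(-123\right)}\right) = 195 \left(\left(- \frac{2}{51}\right) \left(- \frac{1}{123}\right)\right) = 195 \cdot \frac{2}{6273} = \frac{130}{2091}$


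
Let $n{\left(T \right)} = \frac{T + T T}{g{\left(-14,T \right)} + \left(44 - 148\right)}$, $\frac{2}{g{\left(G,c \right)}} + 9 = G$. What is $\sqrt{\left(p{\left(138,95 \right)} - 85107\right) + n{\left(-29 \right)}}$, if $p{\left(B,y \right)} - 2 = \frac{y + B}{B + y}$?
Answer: $\frac{i \sqrt{276528242}}{57} \approx 291.74 i$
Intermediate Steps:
$g{\left(G,c \right)} = \frac{2}{-9 + G}$
$p{\left(B,y \right)} = 3$ ($p{\left(B,y \right)} = 2 + \frac{y + B}{B + y} = 2 + \frac{B + y}{B + y} = 2 + 1 = 3$)
$n{\left(T \right)} = - \frac{23 T}{2394} - \frac{23 T^{2}}{2394}$ ($n{\left(T \right)} = \frac{T + T T}{\frac{2}{-9 - 14} + \left(44 - 148\right)} = \frac{T + T^{2}}{\frac{2}{-23} - 104} = \frac{T + T^{2}}{2 \left(- \frac{1}{23}\right) - 104} = \frac{T + T^{2}}{- \frac{2}{23} - 104} = \frac{T + T^{2}}{- \frac{2394}{23}} = \left(T + T^{2}\right) \left(- \frac{23}{2394}\right) = - \frac{23 T}{2394} - \frac{23 T^{2}}{2394}$)
$\sqrt{\left(p{\left(138,95 \right)} - 85107\right) + n{\left(-29 \right)}} = \sqrt{\left(3 - 85107\right) - - \frac{667 \left(1 - 29\right)}{2394}} = \sqrt{\left(3 - 85107\right) - \left(- \frac{667}{2394}\right) \left(-28\right)} = \sqrt{-85104 - \frac{1334}{171}} = \sqrt{- \frac{14554118}{171}} = \frac{i \sqrt{276528242}}{57}$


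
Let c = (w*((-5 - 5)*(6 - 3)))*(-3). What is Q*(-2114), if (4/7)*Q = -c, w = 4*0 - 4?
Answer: -1331820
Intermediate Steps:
w = -4 (w = 0 - 4 = -4)
c = -360 (c = -4*(-5 - 5)*(6 - 3)*(-3) = -(-40)*3*(-3) = -4*(-30)*(-3) = 120*(-3) = -360)
Q = 630 (Q = 7*(-1*(-360))/4 = (7/4)*360 = 630)
Q*(-2114) = 630*(-2114) = -1331820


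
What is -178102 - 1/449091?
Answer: -79984005283/449091 ≈ -1.7810e+5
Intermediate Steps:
-178102 - 1/449091 = -79984005283/449091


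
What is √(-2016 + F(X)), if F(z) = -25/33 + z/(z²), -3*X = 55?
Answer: I*√54907710/165 ≈ 44.909*I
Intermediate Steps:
X = -55/3 (X = -⅓*55 = -55/3 ≈ -18.333)
F(z) = -25/33 + 1/z (F(z) = -25*1/33 + z/z² = -25/33 + 1/z)
√(-2016 + F(X)) = √(-2016 + (-25/33 + 1/(-55/3))) = √(-2016 + (-25/33 - 3/55)) = √(-2016 - 134/165) = √(-332774/165) = I*√54907710/165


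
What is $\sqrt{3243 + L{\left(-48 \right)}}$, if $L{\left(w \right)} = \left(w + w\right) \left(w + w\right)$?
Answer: $\sqrt{12459} \approx 111.62$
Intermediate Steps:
$L{\left(w \right)} = 4 w^{2}$ ($L{\left(w \right)} = 2 w 2 w = 4 w^{2}$)
$\sqrt{3243 + L{\left(-48 \right)}} = \sqrt{3243 + 4 \left(-48\right)^{2}} = \sqrt{3243 + 4 \cdot 2304} = \sqrt{3243 + 9216} = \sqrt{12459}$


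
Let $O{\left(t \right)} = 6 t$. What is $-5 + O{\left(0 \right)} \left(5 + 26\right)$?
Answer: $-5$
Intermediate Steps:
$-5 + O{\left(0 \right)} \left(5 + 26\right) = -5 + 6 \cdot 0 \left(5 + 26\right) = -5 + 0 \cdot 31 = -5 + 0 = -5$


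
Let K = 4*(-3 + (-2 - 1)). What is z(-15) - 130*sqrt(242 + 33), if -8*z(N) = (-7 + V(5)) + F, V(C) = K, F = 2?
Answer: 29/8 - 650*sqrt(11) ≈ -2152.2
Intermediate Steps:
K = -24 (K = 4*(-3 - 3) = 4*(-6) = -24)
V(C) = -24
z(N) = 29/8 (z(N) = -((-7 - 24) + 2)/8 = -(-31 + 2)/8 = -1/8*(-29) = 29/8)
z(-15) - 130*sqrt(242 + 33) = 29/8 - 130*sqrt(242 + 33) = 29/8 - 650*sqrt(11)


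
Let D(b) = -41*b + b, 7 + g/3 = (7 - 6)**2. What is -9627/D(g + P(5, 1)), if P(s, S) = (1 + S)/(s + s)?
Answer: -9627/712 ≈ -13.521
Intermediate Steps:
P(s, S) = (1 + S)/(2*s) (P(s, S) = (1 + S)/((2*s)) = (1 + S)*(1/(2*s)) = (1 + S)/(2*s))
g = -18 (g = -21 + 3*(7 - 6)**2 = -21 + 3*1**2 = -21 + 3*1 = -21 + 3 = -18)
D(b) = -40*b
-9627/D(g + P(5, 1)) = -9627*(-1/(40*(-18 + (1/2)*(1 + 1)/5))) = -9627*(-1/(40*(-18 + (1/2)*(1/5)*2))) = -9627*(-1/(40*(-18 + 1/5))) = -9627/((-40*(-89/5))) = -9627/712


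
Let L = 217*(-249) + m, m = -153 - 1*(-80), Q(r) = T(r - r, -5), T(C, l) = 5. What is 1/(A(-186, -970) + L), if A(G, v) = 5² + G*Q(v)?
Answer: -1/55011 ≈ -1.8178e-5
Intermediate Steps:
Q(r) = 5
m = -73 (m = -153 + 80 = -73)
A(G, v) = 25 + 5*G (A(G, v) = 5² + G*5 = 25 + 5*G)
L = -54106 (L = 217*(-249) - 73 = -54033 - 73 = -54106)
1/(A(-186, -970) + L) = 1/((25 + 5*(-186)) - 54106) = 1/((25 - 930) - 54106) = 1/(-905 - 54106) = 1/(-55011) = -1/55011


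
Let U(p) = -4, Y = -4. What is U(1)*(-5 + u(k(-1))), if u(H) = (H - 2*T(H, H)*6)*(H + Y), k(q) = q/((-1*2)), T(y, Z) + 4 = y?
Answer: 615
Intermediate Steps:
T(y, Z) = -4 + y
k(q) = -q/2 (k(q) = q/(-2) = q*(-½) = -q/2)
u(H) = (-4 + H)*(48 - 11*H) (u(H) = (H - 2*(-4 + H)*6)*(H - 4) = (H + (8 - 2*H)*6)*(-4 + H) = (H + (48 - 12*H))*(-4 + H) = (48 - 11*H)*(-4 + H) = (-4 + H)*(48 - 11*H))
U(1)*(-5 + u(k(-1))) = -4*(-5 + (-192 - 11*(-½*(-1))² + 92*(-½*(-1)))) = -4*(-5 + (-192 - 11*(½)² + 92*(½))) = -4*(-5 + (-192 - 11*¼ + 46)) = -4*(-5 + (-192 - 11/4 + 46)) = -4*(-5 - 595/4) = -4*(-615/4) = 615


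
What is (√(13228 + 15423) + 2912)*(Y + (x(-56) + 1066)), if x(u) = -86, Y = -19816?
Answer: -54850432 - 18836*√28651 ≈ -5.8039e+7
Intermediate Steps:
(√(13228 + 15423) + 2912)*(Y + (x(-56) + 1066)) = (√(13228 + 15423) + 2912)*(-19816 + (-86 + 1066)) = (√28651 + 2912)*(-19816 + 980) = (2912 + √28651)*(-18836) = -54850432 - 18836*√28651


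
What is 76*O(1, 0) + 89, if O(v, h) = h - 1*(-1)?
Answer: 165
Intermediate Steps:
O(v, h) = 1 + h (O(v, h) = h + 1 = 1 + h)
76*O(1, 0) + 89 = 76*(1 + 0) + 89 = 76*1 + 89 = 76 + 89 = 165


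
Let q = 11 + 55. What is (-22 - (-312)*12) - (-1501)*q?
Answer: 102788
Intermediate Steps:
q = 66
(-22 - (-312)*12) - (-1501)*q = (-22 - (-312)*12) - (-1501)*66 = (-22 - 78*(-48)) - 1*(-99066) = (-22 + 3744) + 99066 = 3722 + 99066 = 102788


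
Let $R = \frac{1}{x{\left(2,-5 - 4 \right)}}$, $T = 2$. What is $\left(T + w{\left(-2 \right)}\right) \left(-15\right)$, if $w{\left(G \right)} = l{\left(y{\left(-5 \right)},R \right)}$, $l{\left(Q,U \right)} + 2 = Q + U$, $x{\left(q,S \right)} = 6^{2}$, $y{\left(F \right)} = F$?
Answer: $\frac{895}{12} \approx 74.583$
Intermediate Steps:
$x{\left(q,S \right)} = 36$
$R = \frac{1}{36} \approx 0.027778$
$l{\left(Q,U \right)} = -2 + Q + U$ ($l{\left(Q,U \right)} = -2 + \left(Q + U\right) = -2 + Q + U$)
$w{\left(G \right)} = - \frac{251}{36}$ ($w{\left(G \right)} = -2 - 5 + \frac{1}{36} = - \frac{251}{36}$)
$\left(T + w{\left(-2 \right)}\right) \left(-15\right) = \left(2 - \frac{251}{36}\right) \left(-15\right) = \left(- \frac{179}{36}\right) \left(-15\right) = \frac{895}{12}$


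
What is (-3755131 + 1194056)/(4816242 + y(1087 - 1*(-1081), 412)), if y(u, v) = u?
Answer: -512215/963682 ≈ -0.53152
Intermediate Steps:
(-3755131 + 1194056)/(4816242 + y(1087 - 1*(-1081), 412)) = (-3755131 + 1194056)/(4816242 + (1087 - 1*(-1081))) = -2561075/(4816242 + (1087 + 1081)) = -2561075/(4816242 + 2168) = -2561075/4818410 = -2561075*1/4818410 = -512215/963682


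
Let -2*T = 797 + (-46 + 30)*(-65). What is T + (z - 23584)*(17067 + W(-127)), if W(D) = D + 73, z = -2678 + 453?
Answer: -878178871/2 ≈ -4.3909e+8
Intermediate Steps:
z = -2225
W(D) = 73 + D
T = -1837/2 (T = -(797 + (-46 + 30)*(-65))/2 = -(797 - 16*(-65))/2 = -(797 + 1040)/2 = -½*1837 = -1837/2 ≈ -918.50)
T + (z - 23584)*(17067 + W(-127)) = -1837/2 + (-2225 - 23584)*(17067 + (73 - 127)) = -1837/2 - 25809*(17067 - 54) = -1837/2 - 25809*17013 = -1837/2 - 439088517 = -878178871/2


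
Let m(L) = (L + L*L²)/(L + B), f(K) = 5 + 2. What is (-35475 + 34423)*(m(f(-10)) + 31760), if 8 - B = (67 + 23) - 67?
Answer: -33365495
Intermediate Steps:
B = -15 (B = 8 - ((67 + 23) - 67) = 8 - (90 - 67) = 8 - 1*23 = 8 - 23 = -15)
f(K) = 7
m(L) = (L + L³)/(-15 + L) (m(L) = (L + L*L²)/(L - 15) = (L + L³)/(-15 + L))
(-35475 + 34423)*(m(f(-10)) + 31760) = (-35475 + 34423)*((7 + 7³)/(-15 + 7) + 31760) = -1052*((7 + 343)/(-8) + 31760) = -1052*(-⅛*350 + 31760) = -1052*(-175/4 + 31760) = -1052*126865/4 = -33365495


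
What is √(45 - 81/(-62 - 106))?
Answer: 3*√3962/28 ≈ 6.7440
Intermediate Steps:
√(45 - 81/(-62 - 106)) = √(45 - 81/(-168)) = √(45 - 81*(-1/168)) = √(45 + 27/56) = √(2547/56) = 3*√3962/28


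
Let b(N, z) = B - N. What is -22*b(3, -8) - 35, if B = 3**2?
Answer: -167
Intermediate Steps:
B = 9
b(N, z) = 9 - N
-22*b(3, -8) - 35 = -22*(9 - 1*3) - 35 = -22*(9 - 3) - 35 = -22*6 - 35 = -132 - 35 = -167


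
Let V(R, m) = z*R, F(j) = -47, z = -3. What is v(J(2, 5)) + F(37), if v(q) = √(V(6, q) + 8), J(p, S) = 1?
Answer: -47 + I*√10 ≈ -47.0 + 3.1623*I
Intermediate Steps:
V(R, m) = -3*R
v(q) = I*√10 (v(q) = √(-3*6 + 8) = √(-18 + 8) = √(-10) = I*√10)
v(J(2, 5)) + F(37) = I*√10 - 47 = -47 + I*√10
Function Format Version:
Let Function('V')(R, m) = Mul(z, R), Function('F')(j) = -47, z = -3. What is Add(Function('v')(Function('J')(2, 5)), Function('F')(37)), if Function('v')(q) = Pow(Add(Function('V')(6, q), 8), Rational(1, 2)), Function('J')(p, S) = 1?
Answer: Add(-47, Mul(I, Pow(10, Rational(1, 2)))) ≈ Add(-47.000, Mul(3.1623, I))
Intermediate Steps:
Function('V')(R, m) = Mul(-3, R)
Function('v')(q) = Mul(I, Pow(10, Rational(1, 2))) (Function('v')(q) = Pow(Add(Mul(-3, 6), 8), Rational(1, 2)) = Pow(Add(-18, 8), Rational(1, 2)) = Pow(-10, Rational(1, 2)) = Mul(I, Pow(10, Rational(1, 2))))
Add(Function('v')(Function('J')(2, 5)), Function('F')(37)) = Add(Mul(I, Pow(10, Rational(1, 2))), -47) = Add(-47, Mul(I, Pow(10, Rational(1, 2))))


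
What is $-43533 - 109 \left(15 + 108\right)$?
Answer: $-56940$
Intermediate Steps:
$-43533 - 109 \left(15 + 108\right) = -43533 - 109 \cdot 123 = -43533 - 13407 = -56940$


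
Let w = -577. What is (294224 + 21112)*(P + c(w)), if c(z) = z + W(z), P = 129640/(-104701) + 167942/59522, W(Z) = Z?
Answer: -1132351969783330968/3116006461 ≈ -3.6340e+8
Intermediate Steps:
P = 4933631631/3116006461 (P = 129640*(-1/104701) + 167942*(1/59522) = -129640/104701 + 83971/29761 = 4933631631/3116006461 ≈ 1.5833)
c(z) = 2*z (c(z) = z + z = 2*z)
(294224 + 21112)*(P + c(w)) = (294224 + 21112)*(4933631631/3116006461 + 2*(-577)) = 315336*(4933631631/3116006461 - 1154) = 315336*(-3590937824363/3116006461) = -1132351969783330968/3116006461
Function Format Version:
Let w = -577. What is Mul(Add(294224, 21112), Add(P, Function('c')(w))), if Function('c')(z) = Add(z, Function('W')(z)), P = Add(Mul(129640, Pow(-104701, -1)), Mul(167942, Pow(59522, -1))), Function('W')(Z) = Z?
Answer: Rational(-1132351969783330968, 3116006461) ≈ -3.6340e+8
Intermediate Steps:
P = Rational(4933631631, 3116006461) (P = Add(Mul(129640, Rational(-1, 104701)), Mul(167942, Rational(1, 59522))) = Add(Rational(-129640, 104701), Rational(83971, 29761)) = Rational(4933631631, 3116006461) ≈ 1.5833)
Function('c')(z) = Mul(2, z) (Function('c')(z) = Add(z, z) = Mul(2, z))
Mul(Add(294224, 21112), Add(P, Function('c')(w))) = Mul(Add(294224, 21112), Add(Rational(4933631631, 3116006461), Mul(2, -577))) = Mul(315336, Add(Rational(4933631631, 3116006461), -1154)) = Mul(315336, Rational(-3590937824363, 3116006461)) = Rational(-1132351969783330968, 3116006461)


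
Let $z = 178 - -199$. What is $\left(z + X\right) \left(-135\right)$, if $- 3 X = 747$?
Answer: $-17280$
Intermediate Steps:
$X = -249$ ($X = \left(- \frac{1}{3}\right) 747 = -249$)
$z = 377$ ($z = 178 + 199 = 377$)
$\left(z + X\right) \left(-135\right) = \left(377 - 249\right) \left(-135\right) = 128 \left(-135\right) = -17280$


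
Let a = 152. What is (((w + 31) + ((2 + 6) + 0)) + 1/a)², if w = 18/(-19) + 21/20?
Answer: 883456729/577600 ≈ 1529.5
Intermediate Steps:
w = 39/380 (w = 18*(-1/19) + 21*(1/20) = -18/19 + 21/20 = 39/380 ≈ 0.10263)
(((w + 31) + ((2 + 6) + 0)) + 1/a)² = (((39/380 + 31) + ((2 + 6) + 0)) + 1/152)² = ((11819/380 + (8 + 0)) + 1/152)² = ((11819/380 + 8) + 1/152)² = (14859/380 + 1/152)² = (29723/760)² = 883456729/577600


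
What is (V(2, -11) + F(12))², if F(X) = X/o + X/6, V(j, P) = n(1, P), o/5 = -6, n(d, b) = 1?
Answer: 169/25 ≈ 6.7600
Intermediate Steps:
o = -30 (o = 5*(-6) = -30)
V(j, P) = 1
F(X) = 2*X/15 (F(X) = X/(-30) + X/6 = X*(-1/30) + X*(⅙) = -X/30 + X/6 = 2*X/15)
(V(2, -11) + F(12))² = (1 + (2/15)*12)² = (1 + 8/5)² = (13/5)² = 169/25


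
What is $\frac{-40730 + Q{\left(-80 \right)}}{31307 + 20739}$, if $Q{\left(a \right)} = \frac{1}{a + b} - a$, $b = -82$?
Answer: $- \frac{6585301}{8431452} \approx -0.78104$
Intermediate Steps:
$Q{\left(a \right)} = \frac{1}{-82 + a} - a$ ($Q{\left(a \right)} = \frac{1}{a - 82} - a = \frac{1}{-82 + a} - a$)
$\frac{-40730 + Q{\left(-80 \right)}}{31307 + 20739} = \frac{-40730 + \frac{1 - \left(-80\right)^{2} + 82 \left(-80\right)}{-82 - 80}}{31307 + 20739} = \frac{-40730 + \frac{1 - 6400 - 6560}{-162}}{52046} = \left(-40730 - \frac{1 - 6400 - 6560}{162}\right) \frac{1}{52046} = \left(-40730 - - \frac{12959}{162}\right) \frac{1}{52046} = \left(-40730 + \frac{12959}{162}\right) \frac{1}{52046} = \left(- \frac{6585301}{162}\right) \frac{1}{52046} = - \frac{6585301}{8431452}$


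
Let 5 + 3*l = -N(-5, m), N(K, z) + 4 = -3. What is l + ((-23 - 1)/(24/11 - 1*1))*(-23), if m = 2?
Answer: 18242/39 ≈ 467.74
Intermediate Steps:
N(K, z) = -7 (N(K, z) = -4 - 3 = -7)
l = ⅔ (l = -5/3 + (-1*(-7))/3 = -5/3 + (⅓)*7 = -5/3 + 7/3 = ⅔ ≈ 0.66667)
l + ((-23 - 1)/(24/11 - 1*1))*(-23) = ⅔ + ((-23 - 1)/(24/11 - 1*1))*(-23) = ⅔ - 24/(24*(1/11) - 1)*(-23) = ⅔ - 24/(24/11 - 1)*(-23) = ⅔ - 24/13/11*(-23) = ⅔ - 24*11/13*(-23) = ⅔ - 264/13*(-23) = ⅔ + 6072/13 = 18242/39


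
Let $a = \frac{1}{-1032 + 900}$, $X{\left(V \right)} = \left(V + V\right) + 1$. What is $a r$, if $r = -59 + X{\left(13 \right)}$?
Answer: $\frac{8}{33} \approx 0.24242$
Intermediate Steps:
$X{\left(V \right)} = 1 + 2 V$ ($X{\left(V \right)} = 2 V + 1 = 1 + 2 V$)
$r = -32$ ($r = -59 + \left(1 + 2 \cdot 13\right) = -59 + \left(1 + 26\right) = -59 + 27 = -32$)
$a = - \frac{1}{132}$ ($a = \frac{1}{-132} = - \frac{1}{132} \approx -0.0075758$)
$a r = \left(- \frac{1}{132}\right) \left(-32\right) = \frac{8}{33}$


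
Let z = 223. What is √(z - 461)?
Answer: I*√238 ≈ 15.427*I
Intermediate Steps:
√(z - 461) = √(223 - 461) = √(-238) = I*√238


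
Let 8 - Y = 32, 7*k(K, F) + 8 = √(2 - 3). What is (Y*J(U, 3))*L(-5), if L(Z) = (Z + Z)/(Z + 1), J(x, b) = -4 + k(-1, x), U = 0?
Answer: 2160/7 - 60*I/7 ≈ 308.57 - 8.5714*I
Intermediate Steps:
k(K, F) = -8/7 + I/7 (k(K, F) = -8/7 + √(2 - 3)/7 = -8/7 + √(-1)/7 = -8/7 + I/7)
Y = -24 (Y = 8 - 1*32 = 8 - 32 = -24)
J(x, b) = -36/7 + I/7 (J(x, b) = -4 + (-8/7 + I/7) = -36/7 + I/7)
L(Z) = 2*Z/(1 + Z) (L(Z) = (2*Z)/(1 + Z) = 2*Z/(1 + Z))
(Y*J(U, 3))*L(-5) = (-24*(-36/7 + I/7))*(2*(-5)/(1 - 5)) = (864/7 - 24*I/7)*(2*(-5)/(-4)) = (864/7 - 24*I/7)*(2*(-5)*(-¼)) = (864/7 - 24*I/7)*(5/2) = 2160/7 - 60*I/7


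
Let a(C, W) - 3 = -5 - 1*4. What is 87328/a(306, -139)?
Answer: -43664/3 ≈ -14555.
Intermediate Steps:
a(C, W) = -6 (a(C, W) = 3 + (-5 - 1*4) = 3 + (-5 - 4) = 3 - 9 = -6)
87328/a(306, -139) = 87328/(-6) = 87328*(-1/6) = -43664/3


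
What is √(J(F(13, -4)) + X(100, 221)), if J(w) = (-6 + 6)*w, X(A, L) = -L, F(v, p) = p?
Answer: I*√221 ≈ 14.866*I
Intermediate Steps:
J(w) = 0 (J(w) = 0*w = 0)
√(J(F(13, -4)) + X(100, 221)) = √(0 - 1*221) = √(0 - 221) = √(-221) = I*√221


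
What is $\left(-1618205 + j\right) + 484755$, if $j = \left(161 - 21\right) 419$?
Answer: $-1074790$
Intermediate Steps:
$j = 58660$ ($j = 140 \cdot 419 = 58660$)
$\left(-1618205 + j\right) + 484755 = \left(-1618205 + 58660\right) + 484755 = -1559545 + 484755 = -1074790$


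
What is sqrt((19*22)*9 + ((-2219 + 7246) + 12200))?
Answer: sqrt(20989) ≈ 144.88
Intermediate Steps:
sqrt((19*22)*9 + ((-2219 + 7246) + 12200)) = sqrt(418*9 + (5027 + 12200)) = sqrt(3762 + 17227) = sqrt(20989)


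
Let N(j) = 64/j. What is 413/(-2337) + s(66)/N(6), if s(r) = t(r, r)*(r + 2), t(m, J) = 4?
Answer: 118361/4674 ≈ 25.323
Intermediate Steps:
s(r) = 8 + 4*r (s(r) = 4*(r + 2) = 4*(2 + r) = 8 + 4*r)
413/(-2337) + s(66)/N(6) = 413/(-2337) + (8 + 4*66)/((64/6)) = 413*(-1/2337) + (8 + 264)/((64*(⅙))) = -413/2337 + 272/(32/3) = -413/2337 + 272*(3/32) = -413/2337 + 51/2 = 118361/4674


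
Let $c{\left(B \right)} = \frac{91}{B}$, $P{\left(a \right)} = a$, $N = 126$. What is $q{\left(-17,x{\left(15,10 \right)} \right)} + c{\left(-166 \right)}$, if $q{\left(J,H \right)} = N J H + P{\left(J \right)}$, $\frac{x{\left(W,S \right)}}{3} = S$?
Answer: $- \frac{10670073}{166} \approx -64278.0$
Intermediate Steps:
$x{\left(W,S \right)} = 3 S$
$q{\left(J,H \right)} = J + 126 H J$ ($q{\left(J,H \right)} = 126 J H + J = 126 H J + J = J + 126 H J$)
$q{\left(-17,x{\left(15,10 \right)} \right)} + c{\left(-166 \right)} = - 17 \left(1 + 126 \cdot 3 \cdot 10\right) + \frac{91}{-166} = - 17 \left(1 + 126 \cdot 30\right) + 91 \left(- \frac{1}{166}\right) = - 17 \left(1 + 3780\right) - \frac{91}{166} = \left(-17\right) 3781 - \frac{91}{166} = -64277 - \frac{91}{166} = - \frac{10670073}{166}$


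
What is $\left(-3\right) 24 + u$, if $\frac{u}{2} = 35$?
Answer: $-2$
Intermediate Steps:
$u = 70$ ($u = 2 \cdot 35 = 70$)
$\left(-3\right) 24 + u = \left(-3\right) 24 + 70 = -72 + 70 = -2$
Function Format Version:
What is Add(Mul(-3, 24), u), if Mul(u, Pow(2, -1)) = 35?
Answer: -2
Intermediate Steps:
u = 70 (u = Mul(2, 35) = 70)
Add(Mul(-3, 24), u) = Add(Mul(-3, 24), 70) = Add(-72, 70) = -2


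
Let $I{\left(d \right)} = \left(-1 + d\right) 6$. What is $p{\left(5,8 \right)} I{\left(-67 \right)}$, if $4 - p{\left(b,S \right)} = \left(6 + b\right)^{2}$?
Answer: $47736$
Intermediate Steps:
$p{\left(b,S \right)} = 4 - \left(6 + b\right)^{2}$
$I{\left(d \right)} = -6 + 6 d$
$p{\left(5,8 \right)} I{\left(-67 \right)} = \left(4 - \left(6 + 5\right)^{2}\right) \left(-6 + 6 \left(-67\right)\right) = \left(4 - 11^{2}\right) \left(-6 - 402\right) = \left(4 - 121\right) \left(-408\right) = \left(-117\right) \left(-408\right) = 47736$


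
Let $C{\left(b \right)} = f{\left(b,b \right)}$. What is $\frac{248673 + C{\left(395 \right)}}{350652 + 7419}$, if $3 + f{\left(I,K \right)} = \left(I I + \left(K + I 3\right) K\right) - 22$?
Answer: $\frac{1028773}{358071} \approx 2.8731$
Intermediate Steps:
$f{\left(I,K \right)} = -25 + I^{2} + K \left(K + 3 I\right)$ ($f{\left(I,K \right)} = -3 - \left(22 - I I - \left(K + I 3\right) K\right) = -3 - \left(22 - I^{2} - \left(K + 3 I\right) K\right) = -3 - \left(22 - I^{2} - K \left(K + 3 I\right)\right) = -3 + \left(-22 + I^{2} + K \left(K + 3 I\right)\right) = -25 + I^{2} + K \left(K + 3 I\right)$)
$C{\left(b \right)} = -25 + 5 b^{2}$ ($C{\left(b \right)} = -25 + b^{2} + b^{2} + 3 b b = -25 + b^{2} + b^{2} + 3 b^{2} = -25 + 5 b^{2}$)
$\frac{248673 + C{\left(395 \right)}}{350652 + 7419} = \frac{248673 - \left(25 - 5 \cdot 395^{2}\right)}{350652 + 7419} = \frac{248673 + \left(-25 + 5 \cdot 156025\right)}{358071} = \left(248673 + \left(-25 + 780125\right)\right) \frac{1}{358071} = \left(248673 + 780100\right) \frac{1}{358071} = 1028773 \cdot \frac{1}{358071} = \frac{1028773}{358071}$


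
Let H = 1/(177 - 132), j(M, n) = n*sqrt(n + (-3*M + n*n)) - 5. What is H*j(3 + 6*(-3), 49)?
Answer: -1/9 + 49*sqrt(2495)/45 ≈ 54.279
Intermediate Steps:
j(M, n) = -5 + n*sqrt(n + n**2 - 3*M) (j(M, n) = n*sqrt(n + (-3*M + n**2)) - 5 = n*sqrt(n + (n**2 - 3*M)) - 5 = n*sqrt(n + n**2 - 3*M) - 5 = -5 + n*sqrt(n + n**2 - 3*M))
H = 1/45 ≈ 0.022222
H*j(3 + 6*(-3), 49) = (-5 + 49*sqrt(49 + 49**2 - 3*(3 + 6*(-3))))/45 = (-5 + 49*sqrt(49 + 2401 - 3*(3 - 18)))/45 = (-5 + 49*sqrt(49 + 2401 - 3*(-15)))/45 = (-5 + 49*sqrt(49 + 2401 + 45))/45 = (-5 + 49*sqrt(2495))/45 = -1/9 + 49*sqrt(2495)/45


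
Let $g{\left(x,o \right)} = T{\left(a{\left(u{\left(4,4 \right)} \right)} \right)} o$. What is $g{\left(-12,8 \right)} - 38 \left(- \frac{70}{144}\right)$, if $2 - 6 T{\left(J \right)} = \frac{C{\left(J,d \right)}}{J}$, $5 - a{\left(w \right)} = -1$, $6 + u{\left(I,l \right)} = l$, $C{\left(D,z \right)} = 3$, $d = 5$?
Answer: $\frac{737}{36} \approx 20.472$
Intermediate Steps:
$u{\left(I,l \right)} = -6 + l$
$a{\left(w \right)} = 6$ ($a{\left(w \right)} = 5 - -1 = 5 + 1 = 6$)
$T{\left(J \right)} = \frac{1}{3} - \frac{1}{2 J}$ ($T{\left(J \right)} = \frac{1}{3} - \frac{3 \frac{1}{J}}{6} = \frac{1}{3} - \frac{1}{2 J}$)
$g{\left(x,o \right)} = \frac{o}{4}$ ($g{\left(x,o \right)} = \frac{-3 + 2 \cdot 6}{6 \cdot 6} o = \frac{1}{6} \cdot \frac{1}{6} \left(-3 + 12\right) o = \frac{1}{6} \cdot \frac{1}{6} \cdot 9 o = \frac{o}{4}$)
$g{\left(-12,8 \right)} - 38 \left(- \frac{70}{144}\right) = \frac{1}{4} \cdot 8 - 38 \left(- \frac{70}{144}\right) = 2 - 38 \left(\left(-70\right) \frac{1}{144}\right) = 2 - - \frac{665}{36} = 2 + \frac{665}{36} = \frac{737}{36}$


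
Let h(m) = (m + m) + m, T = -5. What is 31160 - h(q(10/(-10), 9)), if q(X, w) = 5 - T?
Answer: 31130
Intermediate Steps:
q(X, w) = 10 (q(X, w) = 5 - 1*(-5) = 5 + 5 = 10)
h(m) = 3*m (h(m) = 2*m + m = 3*m)
31160 - h(q(10/(-10), 9)) = 31160 - 3*10 = 31160 - 1*30 = 31160 - 30 = 31130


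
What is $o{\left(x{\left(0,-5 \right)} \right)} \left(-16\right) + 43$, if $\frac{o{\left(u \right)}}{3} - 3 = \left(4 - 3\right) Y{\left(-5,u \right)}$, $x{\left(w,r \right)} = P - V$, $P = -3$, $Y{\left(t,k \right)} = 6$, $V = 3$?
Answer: $-389$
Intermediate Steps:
$x{\left(w,r \right)} = -6$ ($x{\left(w,r \right)} = -3 - 3 = -6$)
$o{\left(u \right)} = 27$ ($o{\left(u \right)} = 9 + 3 \left(4 - 3\right) 6 = 9 + 3 \cdot 1 \cdot 6 = 9 + 3 \cdot 6 = 9 + 18 = 27$)
$o{\left(x{\left(0,-5 \right)} \right)} \left(-16\right) + 43 = 27 \left(-16\right) + 43 = -432 + 43 = -389$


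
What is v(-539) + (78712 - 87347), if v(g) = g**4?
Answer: 84402442806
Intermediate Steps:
v(-539) + (78712 - 87347) = (-539)**4 + (78712 - 87347) = 84402451441 - 8635 = 84402442806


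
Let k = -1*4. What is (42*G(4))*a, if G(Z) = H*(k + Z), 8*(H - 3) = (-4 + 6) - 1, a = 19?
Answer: 0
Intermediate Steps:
k = -4
H = 25/8 (H = 3 + ((-4 + 6) - 1)/8 = 3 + (2 - 1)/8 = 3 + (1/8)*1 = 3 + 1/8 = 25/8 ≈ 3.1250)
G(Z) = -25/2 + 25*Z/8 (G(Z) = 25*(-4 + Z)/8 = -25/2 + 25*Z/8)
(42*G(4))*a = (42*(-25/2 + (25/8)*4))*19 = (42*(-25/2 + 25/2))*19 = (42*0)*19 = 0*19 = 0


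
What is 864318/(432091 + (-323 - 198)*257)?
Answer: 11081/3823 ≈ 2.8985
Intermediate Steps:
864318/(432091 + (-323 - 198)*257) = 864318/(432091 - 521*257) = 864318/(432091 - 133897) = 864318/298194 = 864318*(1/298194) = 11081/3823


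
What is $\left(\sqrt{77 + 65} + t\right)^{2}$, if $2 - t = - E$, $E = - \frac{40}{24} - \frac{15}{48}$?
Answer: $\frac{327169}{2304} + \frac{\sqrt{142}}{24} \approx 142.5$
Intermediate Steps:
$E = - \frac{95}{48}$ ($E = \left(-40\right) \frac{1}{24} - \frac{5}{16} = - \frac{5}{3} - \frac{5}{16} = - \frac{95}{48} \approx -1.9792$)
$t = \frac{1}{48}$ ($t = 2 - \left(-1\right) \left(- \frac{95}{48}\right) = 2 - \frac{95}{48} = \frac{1}{48} \approx 0.020833$)
$\left(\sqrt{77 + 65} + t\right)^{2} = \left(\sqrt{77 + 65} + \frac{1}{48}\right)^{2} = \left(\sqrt{142} + \frac{1}{48}\right)^{2} = \left(\frac{1}{48} + \sqrt{142}\right)^{2}$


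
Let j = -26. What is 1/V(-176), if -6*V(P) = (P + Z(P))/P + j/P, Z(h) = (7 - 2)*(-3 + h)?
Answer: -1056/1097 ≈ -0.96263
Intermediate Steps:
Z(h) = -15 + 5*h (Z(h) = 5*(-3 + h) = -15 + 5*h)
V(P) = 13/(3*P) - (-15 + 6*P)/(6*P) (V(P) = -((P + (-15 + 5*P))/P - 26/P)/6 = -((-15 + 6*P)/P - 26/P)/6 = -(-26/P + (-15 + 6*P)/P)/6 = 13/(3*P) - (-15 + 6*P)/(6*P))
1/V(-176) = 1/((41/6 - 1*(-176))/(-176)) = 1/(-(41/6 + 176)/176) = 1/(-1/176*1097/6) = 1/(-1097/1056) = -1056/1097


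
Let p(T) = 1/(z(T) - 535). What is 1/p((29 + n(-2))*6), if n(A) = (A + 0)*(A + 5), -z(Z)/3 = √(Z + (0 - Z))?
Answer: -535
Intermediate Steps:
z(Z) = 0 (z(Z) = -3*√(Z + (0 - Z)) = -3*√(Z - Z) = -3*√0 = -3*0 = 0)
n(A) = A*(5 + A)
p(T) = -1/535 (p(T) = 1/(0 - 535) = 1/(-535) = -1/535)
1/p((29 + n(-2))*6) = 1/(-1/535) = -535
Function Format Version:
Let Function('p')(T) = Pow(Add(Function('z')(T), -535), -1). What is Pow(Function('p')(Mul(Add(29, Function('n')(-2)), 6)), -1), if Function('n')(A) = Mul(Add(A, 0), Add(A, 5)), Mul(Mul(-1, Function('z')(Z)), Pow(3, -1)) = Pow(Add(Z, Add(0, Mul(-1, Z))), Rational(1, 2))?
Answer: -535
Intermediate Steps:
Function('z')(Z) = 0 (Function('z')(Z) = Mul(-3, Pow(Add(Z, Add(0, Mul(-1, Z))), Rational(1, 2))) = Mul(-3, Pow(Add(Z, Mul(-1, Z)), Rational(1, 2))) = Mul(-3, Pow(0, Rational(1, 2))) = Mul(-3, 0) = 0)
Function('n')(A) = Mul(A, Add(5, A))
Function('p')(T) = Rational(-1, 535) (Function('p')(T) = Pow(Add(0, -535), -1) = Pow(-535, -1) = Rational(-1, 535))
Pow(Function('p')(Mul(Add(29, Function('n')(-2)), 6)), -1) = Pow(Rational(-1, 535), -1) = -535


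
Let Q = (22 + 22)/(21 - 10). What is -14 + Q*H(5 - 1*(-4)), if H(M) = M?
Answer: 22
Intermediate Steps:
Q = 4 (Q = 44/11 = 44*(1/11) = 4)
-14 + Q*H(5 - 1*(-4)) = -14 + 4*(5 - 1*(-4)) = -14 + 4*(5 + 4) = -14 + 4*9 = -14 + 36 = 22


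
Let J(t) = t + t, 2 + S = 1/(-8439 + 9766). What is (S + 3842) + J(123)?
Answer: 5422123/1327 ≈ 4086.0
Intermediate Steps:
S = -2653/1327 (S = -2 + 1/(-8439 + 9766) = -2 + 1/1327 = -2653/1327 ≈ -1.9992)
J(t) = 2*t
(S + 3842) + J(123) = (-2653/1327 + 3842) + 2*123 = 5095681/1327 + 246 = 5422123/1327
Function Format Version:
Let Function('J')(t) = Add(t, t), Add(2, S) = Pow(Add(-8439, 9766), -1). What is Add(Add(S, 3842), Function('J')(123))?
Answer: Rational(5422123, 1327) ≈ 4086.0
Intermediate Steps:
S = Rational(-2653, 1327) (S = Add(-2, Pow(Add(-8439, 9766), -1)) = Add(-2, Pow(1327, -1)) = Add(-2, Rational(1, 1327)) = Rational(-2653, 1327) ≈ -1.9992)
Function('J')(t) = Mul(2, t)
Add(Add(S, 3842), Function('J')(123)) = Add(Add(Rational(-2653, 1327), 3842), Mul(2, 123)) = Add(Rational(5095681, 1327), 246) = Rational(5422123, 1327)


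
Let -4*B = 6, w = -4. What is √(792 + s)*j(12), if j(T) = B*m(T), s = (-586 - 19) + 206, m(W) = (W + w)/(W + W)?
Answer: -√393/2 ≈ -9.9121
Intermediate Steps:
m(W) = (-4 + W)/(2*W) (m(W) = (W - 4)/(W + W) = (-4 + W)/((2*W)) = (-4 + W)*(1/(2*W)) = (-4 + W)/(2*W))
B = -3/2 (B = -¼*6 = -3/2 ≈ -1.5000)
s = -399 (s = -605 + 206 = -399)
j(T) = -3*(-4 + T)/(4*T)
√(792 + s)*j(12) = √(792 - 399)*(-¾ + 3/12) = √393*(-¾ + 3*(1/12)) = √393*(-¾ + ¼) = √393*(-½) = -√393/2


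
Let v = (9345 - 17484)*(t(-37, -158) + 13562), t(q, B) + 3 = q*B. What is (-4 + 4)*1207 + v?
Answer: -157937295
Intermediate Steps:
t(q, B) = -3 + B*q (t(q, B) = -3 + q*B = -3 + B*q)
v = -157937295 (v = (9345 - 17484)*((-3 - 158*(-37)) + 13562) = -8139*((-3 + 5846) + 13562) = -8139*(5843 + 13562) = -8139*19405 = -157937295)
(-4 + 4)*1207 + v = (-4 + 4)*1207 - 157937295 = 0*1207 - 157937295 = 0 - 157937295 = -157937295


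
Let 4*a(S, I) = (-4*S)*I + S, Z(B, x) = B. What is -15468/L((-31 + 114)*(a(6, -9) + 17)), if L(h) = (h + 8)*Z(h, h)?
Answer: -20624/48344595 ≈ -0.00042660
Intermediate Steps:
a(S, I) = S/4 - I*S (a(S, I) = ((-4*S)*I + S)/4 = (-4*I*S + S)/4 = (S - 4*I*S)/4 = S/4 - I*S)
L(h) = h*(8 + h) (L(h) = (h + 8)*h = (8 + h)*h = h*(8 + h))
-15468/L((-31 + 114)*(a(6, -9) + 17)) = -15468*1/((-31 + 114)*(8 + (-31 + 114)*(6*(1/4 - 1*(-9)) + 17))*(6*(1/4 - 1*(-9)) + 17)) = -15468*1/(83*(8 + 83*(6*(1/4 + 9) + 17))*(6*(1/4 + 9) + 17)) = -15468*1/(83*(8 + 83*(6*(37/4) + 17))*(6*(37/4) + 17)) = -15468*1/(83*(8 + 83*(111/2 + 17))*(111/2 + 17)) = -15468*2/(12035*(8 + 83*(145/2))) = -15468*2/(12035*(8 + 12035/2)) = -15468/((12035/2)*(12051/2)) = -15468/145033785/4 = -15468*4/145033785 = -20624/48344595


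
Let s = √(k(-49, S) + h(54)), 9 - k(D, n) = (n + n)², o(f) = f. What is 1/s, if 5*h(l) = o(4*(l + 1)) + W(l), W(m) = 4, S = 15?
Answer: -I*√21155/4231 ≈ -0.034377*I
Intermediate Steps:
k(D, n) = 9 - 4*n² (k(D, n) = 9 - (n + n)² = 9 - (2*n)² = 9 - 4*n²)
h(l) = 8/5 + 4*l/5 (h(l) = (4*(l + 1) + 4)/5 = (4*(1 + l) + 4)/5 = ((4 + 4*l) + 4)/5 = (8 + 4*l)/5 = 8/5 + 4*l/5)
s = I*√21155/5 (s = √((9 - 4*15²) + (8/5 + (⅘)*54)) = √((9 - 4*225) + (8/5 + 216/5)) = √((9 - 900) + 224/5) = √(-891 + 224/5) = √(-4231/5) = I*√21155/5 ≈ 29.09*I)
1/s = 1/(I*√21155/5) = -I*√21155/4231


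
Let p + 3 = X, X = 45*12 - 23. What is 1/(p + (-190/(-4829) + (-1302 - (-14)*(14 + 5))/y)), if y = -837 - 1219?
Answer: 2482106/1277150855 ≈ 0.0019435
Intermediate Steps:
y = -2056
X = 517 (X = 540 - 23 = 517)
p = 514 (p = -3 + 517 = 514)
1/(p + (-190/(-4829) + (-1302 - (-14)*(14 + 5))/y)) = 1/(514 + (-190/(-4829) + (-1302 - (-14)*(14 + 5))/(-2056))) = 1/(514 + (-190*(-1/4829) + (-1302 - (-14)*19)*(-1/2056))) = 1/(514 + (190/4829 + (-1302 - 1*(-266))*(-1/2056))) = 1/(514 + (190/4829 + (-1302 + 266)*(-1/2056))) = 1/(514 + (190/4829 - 1036*(-1/2056))) = 1/(514 + (190/4829 + 259/514)) = 1/(514 + 1348371/2482106) = 1/(1277150855/2482106) = 2482106/1277150855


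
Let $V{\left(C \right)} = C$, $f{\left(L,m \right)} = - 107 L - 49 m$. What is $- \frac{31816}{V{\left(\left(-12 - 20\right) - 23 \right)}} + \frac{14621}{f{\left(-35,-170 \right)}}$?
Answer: $\frac{76996471}{132825} \approx 579.68$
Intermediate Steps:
$- \frac{31816}{V{\left(\left(-12 - 20\right) - 23 \right)}} + \frac{14621}{f{\left(-35,-170 \right)}} = - \frac{31816}{\left(-12 - 20\right) - 23} + \frac{14621}{\left(-107\right) \left(-35\right) - -8330} = - \frac{31816}{-32 - 23} + \frac{14621}{3745 + 8330} = - \frac{31816}{-55} + \frac{14621}{12075} = \left(-31816\right) \left(- \frac{1}{55}\right) + 14621 \cdot \frac{1}{12075} = \frac{31816}{55} + \frac{14621}{12075} = \frac{76996471}{132825}$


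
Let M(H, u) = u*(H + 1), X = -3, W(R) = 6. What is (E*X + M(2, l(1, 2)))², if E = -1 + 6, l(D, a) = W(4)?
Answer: 9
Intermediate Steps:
l(D, a) = 6
M(H, u) = u*(1 + H)
E = 5
(E*X + M(2, l(1, 2)))² = (5*(-3) + 6*(1 + 2))² = (-15 + 6*3)² = (-15 + 18)² = 3² = 9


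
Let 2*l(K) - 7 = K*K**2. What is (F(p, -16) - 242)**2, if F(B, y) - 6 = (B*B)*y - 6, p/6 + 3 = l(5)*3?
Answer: 479725726580164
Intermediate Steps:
l(K) = 7/2 + K**3/2 (l(K) = 7/2 + (K*K**2)/2 = 7/2 + K**3/2)
p = 1170 (p = -18 + 6*((7/2 + (1/2)*5**3)*3) = -18 + 6*((7/2 + (1/2)*125)*3) = -18 + 6*((7/2 + 125/2)*3) = -18 + 6*(66*3) = -18 + 6*198 = -18 + 1188 = 1170)
F(B, y) = y*B**2 (F(B, y) = 6 + ((B*B)*y - 6) = 6 + (B**2*y - 6) = 6 + (y*B**2 - 6) = 6 + (-6 + y*B**2) = y*B**2)
(F(p, -16) - 242)**2 = (-16*1170**2 - 242)**2 = (-16*1368900 - 242)**2 = (-21902400 - 242)**2 = (-21902642)**2 = 479725726580164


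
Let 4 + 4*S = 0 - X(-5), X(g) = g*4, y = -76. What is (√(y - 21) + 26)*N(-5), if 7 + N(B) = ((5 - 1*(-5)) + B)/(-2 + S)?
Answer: -117 - 9*I*√97/2 ≈ -117.0 - 44.32*I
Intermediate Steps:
X(g) = 4*g
S = 4 (S = -1 + (0 - 4*(-5))/4 = -1 + (0 - 1*(-20))/4 = -1 + (0 + 20)/4 = -1 + (¼)*20 = -1 + 5 = 4)
N(B) = -2 + B/2 (N(B) = -7 + ((5 - 1*(-5)) + B)/(-2 + 4) = -7 + ((5 + 5) + B)/2 = -7 + (10 + B)*(½) = -7 + (5 + B/2) = -2 + B/2)
(√(y - 21) + 26)*N(-5) = (√(-76 - 21) + 26)*(-2 + (½)*(-5)) = (√(-97) + 26)*(-2 - 5/2) = (I*√97 + 26)*(-9/2) = (26 + I*√97)*(-9/2) = -117 - 9*I*√97/2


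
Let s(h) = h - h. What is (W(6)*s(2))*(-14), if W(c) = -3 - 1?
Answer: 0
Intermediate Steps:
s(h) = 0
W(c) = -4
(W(6)*s(2))*(-14) = -4*0*(-14) = 0*(-14) = 0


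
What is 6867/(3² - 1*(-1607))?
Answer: 6867/1616 ≈ 4.2494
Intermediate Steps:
6867/(3² - 1*(-1607)) = 6867/(9 + 1607) = 6867/1616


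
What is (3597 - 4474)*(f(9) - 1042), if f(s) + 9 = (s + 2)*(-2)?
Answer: 941021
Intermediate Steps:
f(s) = -13 - 2*s (f(s) = -9 + (s + 2)*(-2) = -9 + (2 + s)*(-2) = -9 + (-4 - 2*s) = -13 - 2*s)
(3597 - 4474)*(f(9) - 1042) = (3597 - 4474)*((-13 - 2*9) - 1042) = -877*((-13 - 18) - 1042) = -877*(-31 - 1042) = -877*(-1073) = 941021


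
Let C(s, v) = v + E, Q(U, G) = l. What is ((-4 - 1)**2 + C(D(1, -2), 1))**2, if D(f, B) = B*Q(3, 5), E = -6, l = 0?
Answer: 400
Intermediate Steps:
Q(U, G) = 0
D(f, B) = 0 (D(f, B) = B*0 = 0)
C(s, v) = -6 + v (C(s, v) = v - 6 = -6 + v)
((-4 - 1)**2 + C(D(1, -2), 1))**2 = ((-4 - 1)**2 + (-6 + 1))**2 = ((-5)**2 - 5)**2 = (25 - 5)**2 = 20**2 = 400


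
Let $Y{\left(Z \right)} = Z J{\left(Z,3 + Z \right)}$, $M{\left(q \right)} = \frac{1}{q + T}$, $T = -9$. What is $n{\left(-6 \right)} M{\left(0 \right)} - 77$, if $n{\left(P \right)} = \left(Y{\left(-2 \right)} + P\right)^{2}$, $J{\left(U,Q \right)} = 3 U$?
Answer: $-81$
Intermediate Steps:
$M{\left(q \right)} = \frac{1}{-9 + q}$ ($M{\left(q \right)} = \frac{1}{q - 9} = \frac{1}{-9 + q}$)
$Y{\left(Z \right)} = 3 Z^{2}$ ($Y{\left(Z \right)} = Z 3 Z = 3 Z^{2}$)
$n{\left(P \right)} = \left(12 + P\right)^{2}$ ($n{\left(P \right)} = \left(3 \left(-2\right)^{2} + P\right)^{2} = \left(3 \cdot 4 + P\right)^{2} = \left(12 + P\right)^{2}$)
$n{\left(-6 \right)} M{\left(0 \right)} - 77 = \frac{\left(12 - 6\right)^{2}}{-9 + 0} - 77 = \frac{6^{2}}{-9} - 77 = 36 \left(- \frac{1}{9}\right) - 77 = -4 - 77 = -81$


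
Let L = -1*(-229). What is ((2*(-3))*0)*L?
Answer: 0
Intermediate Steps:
L = 229
((2*(-3))*0)*L = ((2*(-3))*0)*229 = -6*0*229 = 0*229 = 0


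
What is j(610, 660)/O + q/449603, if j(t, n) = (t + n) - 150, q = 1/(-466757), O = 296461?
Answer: 21367089897369/5655811469690921 ≈ 0.0037779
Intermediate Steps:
q = -1/466757 ≈ -2.1424e-6
j(t, n) = -150 + n + t (j(t, n) = (n + t) - 150 = -150 + n + t)
j(610, 660)/O + q/449603 = (-150 + 660 + 610)/296461 - 1/466757/449603 = 1120*(1/296461) - 1/466757*1/449603 = 1120/296461 - 1/209855347471 = 21367089897369/5655811469690921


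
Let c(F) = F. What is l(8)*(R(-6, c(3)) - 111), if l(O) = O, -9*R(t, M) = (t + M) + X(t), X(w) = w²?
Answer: -2752/3 ≈ -917.33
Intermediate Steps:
R(t, M) = -M/9 - t/9 - t²/9 (R(t, M) = -((t + M) + t²)/9 = -((M + t) + t²)/9 = -(M + t + t²)/9 = -M/9 - t/9 - t²/9)
l(8)*(R(-6, c(3)) - 111) = 8*((-⅑*3 - ⅑*(-6) - ⅑*(-6)²) - 111) = 8*((-⅓ + ⅔ - ⅑*36) - 111) = 8*((-⅓ + ⅔ - 4) - 111) = 8*(-11/3 - 111) = 8*(-344/3) = -2752/3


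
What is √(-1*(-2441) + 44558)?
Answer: √46999 ≈ 216.79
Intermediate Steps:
√(-1*(-2441) + 44558) = √(2441 + 44558) = √46999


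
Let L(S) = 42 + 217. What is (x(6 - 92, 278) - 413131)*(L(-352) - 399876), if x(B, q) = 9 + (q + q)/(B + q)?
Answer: 7924292018389/48 ≈ 1.6509e+11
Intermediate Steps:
L(S) = 259
x(B, q) = 9 + 2*q/(B + q) (x(B, q) = 9 + (2*q)/(B + q) = 9 + 2*q/(B + q))
(x(6 - 92, 278) - 413131)*(L(-352) - 399876) = ((9*(6 - 92) + 11*278)/((6 - 92) + 278) - 413131)*(259 - 399876) = ((9*(-86) + 3058)/(-86 + 278) - 413131)*(-399617) = ((-774 + 3058)/192 - 413131)*(-399617) = ((1/192)*2284 - 413131)*(-399617) = (571/48 - 413131)*(-399617) = -19829717/48*(-399617) = 7924292018389/48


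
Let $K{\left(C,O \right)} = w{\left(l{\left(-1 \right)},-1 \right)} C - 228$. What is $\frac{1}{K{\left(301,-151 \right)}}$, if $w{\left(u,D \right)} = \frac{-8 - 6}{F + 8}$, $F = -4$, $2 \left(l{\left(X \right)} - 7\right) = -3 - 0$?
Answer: $- \frac{2}{2563} \approx -0.00078034$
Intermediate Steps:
$l{\left(X \right)} = \frac{11}{2}$ ($l{\left(X \right)} = 7 + \frac{-3 - 0}{2} = 7 + \frac{-3 + 0}{2} = 7 + \frac{1}{2} \left(-3\right) = 7 - \frac{3}{2} = \frac{11}{2}$)
$w{\left(u,D \right)} = - \frac{7}{2}$ ($w{\left(u,D \right)} = \frac{-8 - 6}{-4 + 8} = - \frac{14}{4} = \left(-14\right) \frac{1}{4} = - \frac{7}{2}$)
$K{\left(C,O \right)} = -228 - \frac{7 C}{2}$ ($K{\left(C,O \right)} = - \frac{7 C}{2} - 228 = -228 - \frac{7 C}{2}$)
$\frac{1}{K{\left(301,-151 \right)}} = \frac{1}{-228 - \frac{2107}{2}} = \frac{1}{- \frac{2563}{2}} = - \frac{2}{2563}$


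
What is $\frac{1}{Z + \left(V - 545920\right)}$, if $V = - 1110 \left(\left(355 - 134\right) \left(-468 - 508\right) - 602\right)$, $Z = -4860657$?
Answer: $\frac{1}{234684203} \approx 4.261 \cdot 10^{-9}$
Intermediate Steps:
$V = 240090780$ ($V = - 1110 \left(221 \left(-976\right) - 602\right) = - 1110 \left(-215696 - 602\right) = \left(-1110\right) \left(-216298\right) = 240090780$)
$\frac{1}{Z + \left(V - 545920\right)} = \frac{1}{-4860657 + \left(240090780 - 545920\right)} = \frac{1}{-4860657 + 239544860} = \frac{1}{234684203}$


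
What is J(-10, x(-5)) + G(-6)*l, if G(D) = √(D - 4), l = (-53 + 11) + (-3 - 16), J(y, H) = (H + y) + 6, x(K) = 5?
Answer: 1 - 61*I*√10 ≈ 1.0 - 192.9*I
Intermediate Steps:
J(y, H) = 6 + H + y
l = -61 (l = -42 - 19 = -61)
G(D) = √(-4 + D)
J(-10, x(-5)) + G(-6)*l = (6 + 5 - 10) + √(-4 - 6)*(-61) = 1 + √(-10)*(-61) = 1 + (I*√10)*(-61) = 1 - 61*I*√10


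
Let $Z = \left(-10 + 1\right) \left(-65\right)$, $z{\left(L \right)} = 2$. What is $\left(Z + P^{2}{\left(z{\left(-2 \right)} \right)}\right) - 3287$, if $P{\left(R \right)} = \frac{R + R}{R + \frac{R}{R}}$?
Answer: $- \frac{24302}{9} \approx -2700.2$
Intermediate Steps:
$P{\left(R \right)} = \frac{2 R}{1 + R}$ ($P{\left(R \right)} = \frac{2 R}{R + 1} = \frac{2 R}{1 + R}$)
$Z = 585$ ($Z = \left(-9\right) \left(-65\right) = 585$)
$\left(Z + P^{2}{\left(z{\left(-2 \right)} \right)}\right) - 3287 = \left(585 + \left(2 \cdot 2 \frac{1}{1 + 2}\right)^{2}\right) - 3287 = \left(585 + \left(2 \cdot 2 \cdot \frac{1}{3}\right)^{2}\right) - 3287 = \left(585 + \left(\frac{4}{3}\right)^{2}\right) - 3287 = \left(585 + \frac{16}{9}\right) - 3287 = \frac{5281}{9} - 3287 = - \frac{24302}{9}$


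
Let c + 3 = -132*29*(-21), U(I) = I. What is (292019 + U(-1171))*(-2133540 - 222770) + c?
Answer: -685327970495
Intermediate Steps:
c = 80385 (c = -3 - 132*29*(-21) = -3 - 3828*(-21) = -3 + 80388 = 80385)
(292019 + U(-1171))*(-2133540 - 222770) + c = (292019 - 1171)*(-2133540 - 222770) + 80385 = 290848*(-2356310) + 80385 = -685328050880 + 80385 = -685327970495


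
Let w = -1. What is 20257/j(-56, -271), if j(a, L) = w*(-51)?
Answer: 20257/51 ≈ 397.20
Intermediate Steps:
j(a, L) = 51 (j(a, L) = -1*(-51) = 51)
20257/j(-56, -271) = 20257/51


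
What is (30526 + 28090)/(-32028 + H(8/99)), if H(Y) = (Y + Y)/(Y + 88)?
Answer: -31945720/17455259 ≈ -1.8301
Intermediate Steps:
H(Y) = 2*Y/(88 + Y) (H(Y) = (2*Y)/(88 + Y) = 2*Y/(88 + Y))
(30526 + 28090)/(-32028 + H(8/99)) = (30526 + 28090)/(-32028 + 2*(8/99)/(88 + 8/99)) = 58616/(-32028 + 2*(8*(1/99))/(88 + 8*(1/99))) = 58616/(-32028 + 2*(8/99)/(88 + 8/99)) = 58616/(-32028 + 2*(8/99)/(8720/99)) = 58616/(-32028 + 2*(8/99)*(99/8720)) = 58616/(-32028 + 1/545) = 58616/(-17455259/545) = 58616*(-545/17455259) = -31945720/17455259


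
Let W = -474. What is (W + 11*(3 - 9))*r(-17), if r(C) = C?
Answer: 9180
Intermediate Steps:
(W + 11*(3 - 9))*r(-17) = (-474 + 11*(3 - 9))*(-17) = (-474 + 11*(-6))*(-17) = (-474 - 66)*(-17) = -540*(-17) = 9180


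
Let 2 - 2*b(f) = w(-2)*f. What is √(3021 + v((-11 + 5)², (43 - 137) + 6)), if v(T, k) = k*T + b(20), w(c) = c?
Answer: 3*I*√14 ≈ 11.225*I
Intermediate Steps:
b(f) = 1 + f (b(f) = 1 - (-1)*f = 1 + f)
v(T, k) = 21 + T*k (v(T, k) = k*T + (1 + 20) = T*k + 21 = 21 + T*k)
√(3021 + v((-11 + 5)², (43 - 137) + 6)) = √(3021 + (21 + (-11 + 5)²*((43 - 137) + 6))) = √(3021 + (21 + (-6)²*(-94 + 6))) = √(3021 + (21 + 36*(-88))) = √(3021 + (21 - 3168)) = √(3021 - 3147) = √(-126) = 3*I*√14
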